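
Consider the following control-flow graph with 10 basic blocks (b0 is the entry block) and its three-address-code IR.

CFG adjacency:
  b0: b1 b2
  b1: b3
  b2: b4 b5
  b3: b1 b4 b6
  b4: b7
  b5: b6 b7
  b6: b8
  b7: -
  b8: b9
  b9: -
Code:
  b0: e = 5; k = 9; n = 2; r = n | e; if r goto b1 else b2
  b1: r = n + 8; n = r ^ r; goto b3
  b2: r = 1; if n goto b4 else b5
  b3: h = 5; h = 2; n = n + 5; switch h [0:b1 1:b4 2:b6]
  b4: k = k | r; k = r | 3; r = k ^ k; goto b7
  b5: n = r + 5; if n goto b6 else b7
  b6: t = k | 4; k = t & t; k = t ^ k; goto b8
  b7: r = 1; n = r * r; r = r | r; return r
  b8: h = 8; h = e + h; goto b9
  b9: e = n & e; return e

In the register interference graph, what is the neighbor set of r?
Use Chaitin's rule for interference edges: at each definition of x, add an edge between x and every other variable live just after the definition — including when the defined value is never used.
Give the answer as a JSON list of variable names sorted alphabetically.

Block summaries:
  b0 def {e,k,n,r} use ∅
  b1 def {n,r} use {n}
  b2 def {r} use {n}
  b3 def {h,n} use {n}
  b4 def {k,r} use {k,r}
  b5 def {n} use {r}
  b6 def {k,t} use {k}
  b7 def {n,r} use ∅
  b8 def {h} use {e}
  b9 def {e} use {e,n}

Live sets:
  live b0: ∅→{e,k,n}
  live b1: {e,k,n}→{e,k,n,r}
  live b2: {e,k,n}→{e,k,r}
  live b3: {e,k,n,r}→{e,k,n,r}
  live b4: {k,r}→∅
  live b5: {e,k,r}→{e,k,n}
  live b6: {e,k,n}→{e,n}
  live b7: ∅→∅
  live b8: {e,n}→{e,n}
  live b9: {e,n}→∅

Conflict graph:
  e — {h,k,n,r,t}
  h — {e,k,n,r}
  k — {e,h,n,r,t}
  n — {e,h,k,r,t}
  r — {e,h,k,n}
  t — {e,k,n}

N(r) = ["e", "h", "k", "n"]

Answer: ["e", "h", "k", "n"]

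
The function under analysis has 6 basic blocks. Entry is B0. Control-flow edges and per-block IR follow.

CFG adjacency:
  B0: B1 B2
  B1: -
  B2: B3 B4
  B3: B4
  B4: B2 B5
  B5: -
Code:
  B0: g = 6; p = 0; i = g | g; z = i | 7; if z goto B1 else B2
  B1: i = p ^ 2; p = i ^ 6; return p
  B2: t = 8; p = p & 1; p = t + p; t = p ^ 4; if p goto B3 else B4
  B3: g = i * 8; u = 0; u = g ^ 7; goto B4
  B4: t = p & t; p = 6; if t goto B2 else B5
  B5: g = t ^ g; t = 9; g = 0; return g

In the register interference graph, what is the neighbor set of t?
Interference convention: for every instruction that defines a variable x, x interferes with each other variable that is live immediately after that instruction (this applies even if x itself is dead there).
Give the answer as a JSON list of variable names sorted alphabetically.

Answer: ["g", "i", "p", "u"]

Working:
def/use:
  B0: {g,i,p,z} / ∅
  B1: {i,p} / {p}
  B2: {p,t} / {p}
  B3: {g,u} / {i}
  B4: {p,t} / {p,t}
  B5: {g,t} / {g,t}

Backward fixpoint:
  B0: in=∅ out={g,i,p}
  B1: in={p} out=∅
  B2: in={g,i,p} out={g,i,p,t}
  B3: in={i,p,t} out={g,i,p,t}
  B4: in={g,i,p,t} out={g,i,p,t}
  B5: in={g,t} out=∅

Interfere edges:
  g — {i,p,t,u,z}
  i — {g,p,t,u,z}
  p — {g,i,t,u,z}
  t — {g,i,p,u}
  u — {g,i,p,t}
  z — {g,i,p}

N(t) = ["g", "i", "p", "u"]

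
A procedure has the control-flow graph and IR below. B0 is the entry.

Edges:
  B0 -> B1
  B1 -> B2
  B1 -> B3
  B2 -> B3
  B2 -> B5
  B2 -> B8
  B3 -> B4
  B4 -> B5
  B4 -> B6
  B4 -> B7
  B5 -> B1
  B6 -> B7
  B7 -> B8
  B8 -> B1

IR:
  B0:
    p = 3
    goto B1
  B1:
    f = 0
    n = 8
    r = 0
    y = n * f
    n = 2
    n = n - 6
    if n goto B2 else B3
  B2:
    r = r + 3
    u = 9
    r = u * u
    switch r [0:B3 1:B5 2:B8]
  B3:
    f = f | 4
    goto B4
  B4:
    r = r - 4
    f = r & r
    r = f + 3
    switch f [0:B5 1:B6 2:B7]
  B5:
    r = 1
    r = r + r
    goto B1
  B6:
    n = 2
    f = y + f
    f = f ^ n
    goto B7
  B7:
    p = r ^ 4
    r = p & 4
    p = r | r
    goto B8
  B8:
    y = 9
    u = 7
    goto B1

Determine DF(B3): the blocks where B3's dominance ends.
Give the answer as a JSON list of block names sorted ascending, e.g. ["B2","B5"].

idom tree: B1←B0 B2←B1 B3←B1 B4←B3 B5←B1 B6←B4 B7←B4 B8←B1
Dom∩ at merges:
  B1: preds {B0,B5,B8}: {B0} ∩ {B0,B1,B5} ∩ {B0,B1,B8} = {B0}; idom=B0
  B3: preds {B1,B2}: {B0,B1} ∩ {B0,B1,B2} = {B0,B1}; idom=B1
  B5: preds {B2,B4}: {B0,B1,B2} ∩ {B0,B1,B3,B4} = {B0,B1}; idom=B1
  B7: preds {B4,B6}: {B0,B1,B3,B4} ∩ {B0,B1,B3,B4,B6} = {B0,B1,B3,B4}; idom=B4
  B8: preds {B2,B7}: {B0,B1,B2} ∩ {B0,B1,B3,B4,B7} = {B0,B1}; idom=B1

DF walk-up:
  B1←B0: walk · to B0
  B1←B5: walk B5→B1 to B0
  B1←B8: walk B8→B1 to B0
  B3←B1: walk · to B1
  B3←B2: walk B2 to B1
  B5←B2: walk B2 to B1
  B5←B4: walk B4→B3 to B1
  B7←B4: walk · to B4
  B7←B6: walk B6 to B4
  B8←B2: walk B2 to B1
  B8←B7: walk B7→B4→B3 to B1
  B0: DF=∅
  B1: DF={B1}
  B2: DF={B3,B5,B8}
  B3: DF={B5,B8}
  B4: DF={B5,B8}
  B5: DF={B1}
  B6: DF={B7}
  B7: DF={B8}
  B8: DF={B1}

DF(B3) = ["B5", "B8"]

Answer: ["B5", "B8"]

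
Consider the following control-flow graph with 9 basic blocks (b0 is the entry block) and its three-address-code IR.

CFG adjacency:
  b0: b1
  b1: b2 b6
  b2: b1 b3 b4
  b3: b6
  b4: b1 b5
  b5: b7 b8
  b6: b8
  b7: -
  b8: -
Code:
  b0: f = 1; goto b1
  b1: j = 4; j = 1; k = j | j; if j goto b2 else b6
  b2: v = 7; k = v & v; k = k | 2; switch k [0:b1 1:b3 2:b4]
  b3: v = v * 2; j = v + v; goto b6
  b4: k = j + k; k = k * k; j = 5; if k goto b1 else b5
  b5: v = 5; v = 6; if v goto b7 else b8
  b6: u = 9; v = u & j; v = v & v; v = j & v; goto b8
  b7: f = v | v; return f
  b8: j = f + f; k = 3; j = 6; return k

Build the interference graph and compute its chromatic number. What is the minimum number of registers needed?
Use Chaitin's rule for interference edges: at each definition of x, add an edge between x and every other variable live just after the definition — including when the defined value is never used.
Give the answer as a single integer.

Answer: 4

Derivation:
Block summaries:
  b0 def {f} use ∅
  b1 def {j,k} use ∅
  b2 def {k,v} use ∅
  b3 def {j,v} use {v}
  b4 def {j,k} use {j,k}
  b5 def {v} use ∅
  b6 def {u,v} use {j}
  b7 def {f} use {v}
  b8 def {j,k} use {f}

Backward fixpoint:
  live b0: ∅→{f}
  live b1: {f}→{f,j}
  live b2: {f,j}→{f,j,k,v}
  live b3: {f,v}→{f,j}
  live b4: {f,j,k}→{f}
  live b5: {f}→{f,v}
  live b6: {f,j}→{f}
  live b7: {v}→∅
  live b8: {f}→∅

Interference:
  f — {j,k,u,v}
  j — {f,k,u,v}
  k — {f,j,v}
  u — {f,j}
  v — {f,j,k}

Colouring:
  {f,j,k,v} pairwise interfere (4-clique) ⇒ χ ≥ 4
  4-colouring: c0={f}  c1={j}  c2={k,u}  c3={v}
  χ = 4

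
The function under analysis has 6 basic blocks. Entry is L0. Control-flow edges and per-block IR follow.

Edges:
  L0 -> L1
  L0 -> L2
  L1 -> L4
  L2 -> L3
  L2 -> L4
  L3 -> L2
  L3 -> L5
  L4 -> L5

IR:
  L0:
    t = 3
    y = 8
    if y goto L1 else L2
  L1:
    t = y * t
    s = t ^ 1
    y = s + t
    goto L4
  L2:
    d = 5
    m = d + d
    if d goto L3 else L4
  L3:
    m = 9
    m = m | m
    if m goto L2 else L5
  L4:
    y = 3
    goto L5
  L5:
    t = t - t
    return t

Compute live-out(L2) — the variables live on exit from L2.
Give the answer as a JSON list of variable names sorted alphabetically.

def/use:
  L0: {t,y} / ∅
  L1: {s,t,y} / {t,y}
  L2: {d,m} / ∅
  L3: {m} / ∅
  L4: {y} / ∅
  L5: {t} / {t}

Liveness:
  live L0: ∅→{t,y}
  live L1: {t,y}→{t}
  live L2: {t}→{t}
  live L3: {t}→{t}
  live L4: {t}→{t}
  live L5: {t}→∅

live-out(L2) = ["t"]

Answer: ["t"]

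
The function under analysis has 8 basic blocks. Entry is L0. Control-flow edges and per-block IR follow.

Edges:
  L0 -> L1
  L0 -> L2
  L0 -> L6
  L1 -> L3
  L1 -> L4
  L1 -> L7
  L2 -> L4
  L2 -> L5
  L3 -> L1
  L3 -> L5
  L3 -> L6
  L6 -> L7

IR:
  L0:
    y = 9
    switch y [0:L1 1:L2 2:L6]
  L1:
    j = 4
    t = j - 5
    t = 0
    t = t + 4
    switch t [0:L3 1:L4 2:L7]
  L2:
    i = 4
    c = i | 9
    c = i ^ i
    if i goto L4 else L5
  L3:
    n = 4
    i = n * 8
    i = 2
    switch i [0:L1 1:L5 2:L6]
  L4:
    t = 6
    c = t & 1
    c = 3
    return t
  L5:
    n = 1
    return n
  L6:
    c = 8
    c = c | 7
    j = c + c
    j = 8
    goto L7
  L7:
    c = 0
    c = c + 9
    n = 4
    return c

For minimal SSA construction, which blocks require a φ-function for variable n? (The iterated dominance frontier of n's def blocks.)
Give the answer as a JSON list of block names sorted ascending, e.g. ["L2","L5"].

Answer: ["L1", "L4", "L5", "L6", "L7"]

Analysis:
idom tree: L1←L0 L2←L0 L3←L1 L4←L0 L5←L0 L6←L0 L7←L0
Dom at joins:
  L1: preds {L0,L3}: {L0} ∩ {L0,L1,L3} = {L0}; idom=L0
  L4: preds {L1,L2}: {L0,L1} ∩ {L0,L2} = {L0}; idom=L0
  L5: preds {L2,L3}: {L0,L2} ∩ {L0,L1,L3} = {L0}; idom=L0
  L6: preds {L0,L3}: {L0} ∩ {L0,L1,L3} = {L0}; idom=L0
  L7: preds {L1,L6}: {L0,L1} ∩ {L0,L6} = {L0}; idom=L0

DF derivation:
  L1←L0: walk · to L0
  L1←L3: walk L3→L1 to L0
  L4←L1: walk L1 to L0
  L4←L2: walk L2 to L0
  L5←L2: walk L2 to L0
  L5←L3: walk L3→L1 to L0
  L6←L0: walk · to L0
  L6←L3: walk L3→L1 to L0
  L7←L1: walk L1 to L0
  L7←L6: walk L6 to L0
  L0 → ∅
  L1 → {L1,L4,L5,L6,L7}
  L2 → {L4,L5}
  L3 → {L1,L5,L6}
  L4 → ∅
  L5 → ∅
  L6 → {L7}
  L7 → ∅

φ for n: defs {L3,L5,L7}
  DF⁺ = {L1,L4,L5,L6,L7}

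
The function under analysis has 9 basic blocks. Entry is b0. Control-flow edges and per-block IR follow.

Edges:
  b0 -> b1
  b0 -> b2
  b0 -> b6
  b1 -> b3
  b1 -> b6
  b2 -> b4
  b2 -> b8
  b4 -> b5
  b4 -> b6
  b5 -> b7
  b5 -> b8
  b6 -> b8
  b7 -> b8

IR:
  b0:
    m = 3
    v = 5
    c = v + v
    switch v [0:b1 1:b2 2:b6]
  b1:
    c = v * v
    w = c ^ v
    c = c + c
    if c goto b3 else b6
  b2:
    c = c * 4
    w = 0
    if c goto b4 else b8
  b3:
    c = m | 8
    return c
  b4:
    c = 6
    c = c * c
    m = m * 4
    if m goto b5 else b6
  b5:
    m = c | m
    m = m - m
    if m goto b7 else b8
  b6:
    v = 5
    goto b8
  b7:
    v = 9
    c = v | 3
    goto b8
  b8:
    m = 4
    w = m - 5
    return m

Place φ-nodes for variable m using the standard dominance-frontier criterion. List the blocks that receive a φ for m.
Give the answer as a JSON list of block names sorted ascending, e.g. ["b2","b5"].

Answer: ["b6", "b8"]

Analysis:
idom tree: b1←b0 b2←b0 b3←b1 b4←b2 b5←b4 b6←b0 b7←b5 b8←b0
Dom at joins:
  b6: preds {b0,b1,b4}: {b0} ∩ {b0,b1} ∩ {b0,b2,b4} = {b0}; idom=b0
  b8: preds {b2,b5,b6,b7}: {b0,b2} ∩ {b0,b2,b4,b5} ∩ {b0,b6} ∩ {b0,b2,b4,b5,b7} = {b0}; idom=b0

DF walk-up:
  b6←b0: walk · to b0
  b6←b1: walk b1 to b0
  b6←b4: walk b4→b2 to b0
  b8←b2: walk b2 to b0
  b8←b5: walk b5→b4→b2 to b0
  b8←b6: walk b6 to b0
  b8←b7: walk b7→b5→b4→b2 to b0
  DF(b0)=∅
  DF(b1)={b6}
  DF(b2)={b6,b8}
  DF(b3)=∅
  DF(b4)={b6,b8}
  DF(b5)={b8}
  DF(b6)={b8}
  DF(b7)={b8}
  DF(b8)=∅

φ for m: defs {b0,b4,b5,b8}
  DF⁺ = {b6,b8}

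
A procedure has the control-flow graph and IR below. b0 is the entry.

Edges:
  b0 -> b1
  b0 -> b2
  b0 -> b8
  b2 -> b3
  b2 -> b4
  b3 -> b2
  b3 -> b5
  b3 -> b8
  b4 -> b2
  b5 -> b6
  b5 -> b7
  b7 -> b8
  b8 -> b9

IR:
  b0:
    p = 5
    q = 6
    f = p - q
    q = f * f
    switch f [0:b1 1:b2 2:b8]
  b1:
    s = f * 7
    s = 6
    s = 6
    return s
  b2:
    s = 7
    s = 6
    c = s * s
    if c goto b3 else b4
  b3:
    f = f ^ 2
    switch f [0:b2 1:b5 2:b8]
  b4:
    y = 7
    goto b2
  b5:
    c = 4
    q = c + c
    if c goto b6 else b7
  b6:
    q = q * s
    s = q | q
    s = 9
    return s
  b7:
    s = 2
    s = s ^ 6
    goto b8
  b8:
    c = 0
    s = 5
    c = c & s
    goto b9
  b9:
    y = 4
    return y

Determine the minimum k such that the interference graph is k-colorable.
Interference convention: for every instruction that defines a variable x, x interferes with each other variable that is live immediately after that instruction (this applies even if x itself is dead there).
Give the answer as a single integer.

Answer: 4

Analysis:
Per-block:
  b0: {f,p,q} / ∅
  b1: {s} / {f}
  b2: {c,s} / ∅
  b3: {f} / {f}
  b4: {y} / ∅
  b5: {c,q} / ∅
  b6: {q,s} / {q,s}
  b7: {s} / ∅
  b8: {c,s} / ∅
  b9: {y} / ∅

Live sets:
  live b0: ∅→{f}
  live b1: {f}→∅
  live b2: {f}→{f,s}
  live b3: {f,s}→{f,s}
  live b4: {f}→{f}
  live b5: {s}→{q,s}
  live b6: {q,s}→∅
  live b7: ∅→∅
  live b8: ∅→∅
  live b9: ∅→∅

Interfere edges:
  c↔{f,q,s}
  f↔{c,q,s,y}
  p↔{q}
  q↔{c,f,p,s}
  s↔{c,f,q}
  y↔{f}

Colouring:
  lower bound: {c,f,q,s} mutually conflict ⇒ χ ≥ 4
  4-colouring: R0={f,p}  R1={q,y}  R2={c}  R3={s}
  χ = 4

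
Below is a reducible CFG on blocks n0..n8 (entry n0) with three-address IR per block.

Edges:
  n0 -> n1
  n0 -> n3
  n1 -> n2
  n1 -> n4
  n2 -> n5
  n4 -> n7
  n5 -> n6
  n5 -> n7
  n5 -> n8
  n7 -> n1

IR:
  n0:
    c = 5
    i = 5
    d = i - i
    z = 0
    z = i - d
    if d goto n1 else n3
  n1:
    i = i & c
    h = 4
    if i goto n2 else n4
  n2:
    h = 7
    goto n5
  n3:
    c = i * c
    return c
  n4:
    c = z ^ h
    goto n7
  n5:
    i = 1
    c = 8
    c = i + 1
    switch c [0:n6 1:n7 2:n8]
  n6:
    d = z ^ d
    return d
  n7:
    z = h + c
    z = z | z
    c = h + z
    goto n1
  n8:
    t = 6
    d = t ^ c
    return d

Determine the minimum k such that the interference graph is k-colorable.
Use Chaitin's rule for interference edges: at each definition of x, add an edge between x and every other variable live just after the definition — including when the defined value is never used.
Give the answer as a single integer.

Answer: 5

Derivation:
Block summaries:
  n0 def {c,d,i,z} use ∅
  n1 def {h,i} use {c,i}
  n2 def {h} use ∅
  n3 def {c} use {c,i}
  n4 def {c} use {h,z}
  n5 def {c,i} use ∅
  n6 def {d} use {d,z}
  n7 def {c,z} use {c,h}
  n8 def {d,t} use {c}

Live sets:
  live n0: ∅→{c,d,i,z}
  live n1: {c,d,i,z}→{d,h,i,z}
  live n2: {d,z}→{d,h,z}
  live n3: {c,i}→∅
  live n4: {d,h,i,z}→{c,d,h,i}
  live n5: {d,h,z}→{c,d,h,i,z}
  live n6: {d,z}→∅
  live n7: {c,d,h,i}→{c,d,i,z}
  live n8: {c}→∅

Interference:
  c: {d,h,i,t,z}
  d: {c,h,i,z}
  h: {c,d,i,z}
  i: {c,d,h,z}
  t: {c}
  z: {c,d,h,i}

Colouring:
  lower bound: {c,d,h,i,z} mutually conflict ⇒ χ ≥ 5
  assign c→r0 d→r1 h→r2 i→r3 t→r1 z→r4 — no edge inside a register ⇒ χ ≤ 5
  χ = 5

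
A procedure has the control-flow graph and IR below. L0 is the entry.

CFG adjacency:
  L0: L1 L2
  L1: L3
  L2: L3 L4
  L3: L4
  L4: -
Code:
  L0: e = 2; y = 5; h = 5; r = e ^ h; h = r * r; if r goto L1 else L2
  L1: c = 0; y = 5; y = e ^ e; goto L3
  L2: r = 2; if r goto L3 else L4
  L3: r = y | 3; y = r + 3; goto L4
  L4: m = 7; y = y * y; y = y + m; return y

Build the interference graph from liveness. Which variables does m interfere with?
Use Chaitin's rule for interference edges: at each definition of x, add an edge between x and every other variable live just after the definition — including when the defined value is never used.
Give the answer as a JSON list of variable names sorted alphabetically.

def/use:
  L0: def={e,h,r,y} ue=∅
  L1: def={c,y} ue={e}
  L2: def={r} ue=∅
  L3: def={r,y} ue={y}
  L4: def={m,y} ue={y}

Backward fixpoint:
  live L0: ∅→{e,y}
  live L1: {e}→{y}
  live L2: {y}→{y}
  live L3: {y}→{y}
  live L4: {y}→∅

Conflict graph:
  c↔{e}
  e↔{c,h,r,y}
  h↔{e,r,y}
  m↔{y}
  r↔{e,h,y}
  y↔{e,h,m,r}

N(m) = ["y"]

Answer: ["y"]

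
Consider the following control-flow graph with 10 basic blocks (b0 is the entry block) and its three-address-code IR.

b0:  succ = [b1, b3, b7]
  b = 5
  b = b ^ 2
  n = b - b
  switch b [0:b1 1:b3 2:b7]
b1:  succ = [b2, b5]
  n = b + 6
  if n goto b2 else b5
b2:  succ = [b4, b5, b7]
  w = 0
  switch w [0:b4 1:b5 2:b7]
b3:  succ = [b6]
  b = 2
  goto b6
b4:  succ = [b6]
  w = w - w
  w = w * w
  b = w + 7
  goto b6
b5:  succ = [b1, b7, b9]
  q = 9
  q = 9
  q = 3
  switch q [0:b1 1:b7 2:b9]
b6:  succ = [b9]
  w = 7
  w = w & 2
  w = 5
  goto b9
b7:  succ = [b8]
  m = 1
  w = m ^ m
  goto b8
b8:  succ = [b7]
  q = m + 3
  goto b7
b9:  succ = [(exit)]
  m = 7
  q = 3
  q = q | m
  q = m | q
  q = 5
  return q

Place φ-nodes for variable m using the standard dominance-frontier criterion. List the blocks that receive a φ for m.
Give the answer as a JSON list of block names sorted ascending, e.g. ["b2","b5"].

Answer: ["b7"]

Working:
idom tree: b1←b0 b2←b1 b3←b0 b4←b2 b5←b1 b6←b0 b7←b0 b8←b7 b9←b0
Join-block Dom:
  b1: preds {b0,b5}: {b0} ∩ {b0,b1,b5} = {b0}; idom=b0
  b5: preds {b1,b2}: {b0,b1} ∩ {b0,b1,b2} = {b0,b1}; idom=b1
  b6: preds {b3,b4}: {b0,b3} ∩ {b0,b1,b2,b4} = {b0}; idom=b0
  b7: preds {b0,b2,b5,b8}: {b0} ∩ {b0,b1,b2} ∩ {b0,b1,b5} ∩ {b0,b7,b8} = {b0}; idom=b0
  b9: preds {b5,b6}: {b0,b1,b5} ∩ {b0,b6} = {b0}; idom=b0

Frontier:
  b1←b0: walk · to b0
  b1←b5: walk b5→b1 to b0
  b5←b1: walk · to b1
  b5←b2: walk b2 to b1
  b6←b3: walk b3 to b0
  b6←b4: walk b4→b2→b1 to b0
  b7←b0: walk · to b0
  b7←b2: walk b2→b1 to b0
  b7←b5: walk b5→b1 to b0
  b7←b8: walk b8→b7 to b0
  b9←b5: walk b5→b1 to b0
  b9←b6: walk b6 to b0
  DF(b0)=∅
  DF(b1)={b1,b6,b7,b9}
  DF(b2)={b5,b6,b7}
  DF(b3)={b6}
  DF(b4)={b6}
  DF(b5)={b1,b7,b9}
  DF(b6)={b9}
  DF(b7)={b7}
  DF(b8)={b7}
  DF(b9)=∅

φ for m: defs {b7,b9}
  DF⁺ = {b7}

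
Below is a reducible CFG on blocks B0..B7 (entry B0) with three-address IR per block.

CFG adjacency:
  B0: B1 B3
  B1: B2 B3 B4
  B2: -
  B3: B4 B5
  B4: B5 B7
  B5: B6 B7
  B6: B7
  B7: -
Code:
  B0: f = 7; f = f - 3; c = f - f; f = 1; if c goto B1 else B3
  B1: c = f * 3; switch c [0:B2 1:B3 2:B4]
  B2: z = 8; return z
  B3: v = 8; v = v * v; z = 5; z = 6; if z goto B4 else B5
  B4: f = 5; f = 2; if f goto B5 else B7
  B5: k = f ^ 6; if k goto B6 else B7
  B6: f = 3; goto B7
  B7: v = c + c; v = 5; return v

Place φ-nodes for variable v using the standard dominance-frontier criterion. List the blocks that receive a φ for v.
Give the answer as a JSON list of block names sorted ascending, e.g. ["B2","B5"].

Answer: ["B4", "B5", "B7"]

Working:
idom tree: B1←B0 B2←B1 B3←B0 B4←B0 B5←B0 B6←B5 B7←B0
Dom∩ at merges:
  B3: preds {B0,B1}: {B0} ∩ {B0,B1} = {B0}; idom=B0
  B4: preds {B1,B3}: {B0,B1} ∩ {B0,B3} = {B0}; idom=B0
  B5: preds {B3,B4}: {B0,B3} ∩ {B0,B4} = {B0}; idom=B0
  B7: preds {B4,B5,B6}: {B0,B4} ∩ {B0,B5} ∩ {B0,B5,B6} = {B0}; idom=B0

DF walk-up:
  B3←B0: walk · to B0
  B3←B1: walk B1 to B0
  B4←B1: walk B1 to B0
  B4←B3: walk B3 to B0
  B5←B3: walk B3 to B0
  B5←B4: walk B4 to B0
  B7←B4: walk B4 to B0
  B7←B5: walk B5 to B0
  B7←B6: walk B6→B5 to B0
  B0: DF=∅
  B1: DF={B3,B4}
  B2: DF=∅
  B3: DF={B4,B5}
  B4: DF={B5,B7}
  B5: DF={B7}
  B6: DF={B7}
  B7: DF=∅

φ for v: defs {B3,B7}
  DF⁺ = {B4,B5,B7}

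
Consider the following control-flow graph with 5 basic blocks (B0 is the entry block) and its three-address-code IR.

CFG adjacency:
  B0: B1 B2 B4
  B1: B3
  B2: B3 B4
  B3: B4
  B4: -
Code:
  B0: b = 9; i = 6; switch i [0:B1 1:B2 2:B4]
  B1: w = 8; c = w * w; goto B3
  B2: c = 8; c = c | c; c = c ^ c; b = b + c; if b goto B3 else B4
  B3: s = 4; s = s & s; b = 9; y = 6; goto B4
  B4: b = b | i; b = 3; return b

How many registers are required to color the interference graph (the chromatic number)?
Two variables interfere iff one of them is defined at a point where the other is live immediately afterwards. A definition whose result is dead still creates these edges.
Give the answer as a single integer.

Block summaries:
  B0: {b,i} / ∅
  B1: {c,w} / ∅
  B2: {b,c} / {b}
  B3: {b,s,y} / ∅
  B4: {b} / {b,i}

Liveness:
  live B0: ∅→{b,i}
  live B1: {i}→{i}
  live B2: {b,i}→{b,i}
  live B3: {i}→{b,i}
  live B4: {b,i}→∅

Conflict graph:
  b: {c,i,y}
  c: {b,i}
  i: {b,c,s,w,y}
  s: {i}
  w: {i}
  y: {b,i}

Registers:
  clique {b,c,i} ⇒ need ≥ 3
  assign b→r1 c→r2 i→r0 s→r1 w→r1 y→r2 — no edge inside a register ⇒ χ ≤ 3
  χ = 3

Answer: 3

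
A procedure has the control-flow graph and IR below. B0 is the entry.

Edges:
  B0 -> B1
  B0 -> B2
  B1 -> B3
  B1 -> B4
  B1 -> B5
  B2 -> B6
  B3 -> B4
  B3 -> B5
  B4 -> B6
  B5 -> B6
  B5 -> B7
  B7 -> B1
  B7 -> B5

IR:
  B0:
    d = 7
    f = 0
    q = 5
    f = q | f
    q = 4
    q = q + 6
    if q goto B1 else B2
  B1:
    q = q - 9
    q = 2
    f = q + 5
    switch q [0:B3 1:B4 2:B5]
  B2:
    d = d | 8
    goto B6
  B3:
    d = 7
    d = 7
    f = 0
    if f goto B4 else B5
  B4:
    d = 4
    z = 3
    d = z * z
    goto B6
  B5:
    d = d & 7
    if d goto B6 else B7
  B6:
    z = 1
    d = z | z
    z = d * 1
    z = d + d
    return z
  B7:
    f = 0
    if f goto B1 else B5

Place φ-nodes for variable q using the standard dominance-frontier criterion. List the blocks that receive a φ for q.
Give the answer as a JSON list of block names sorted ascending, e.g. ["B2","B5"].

Answer: ["B1", "B6"]

Analysis:
idom tree: B1←B0 B2←B0 B3←B1 B4←B1 B5←B1 B6←B0 B7←B5
Dom at joins:
  B1: preds {B0,B7}: {B0} ∩ {B0,B1,B5,B7} = {B0}; idom=B0
  B4: preds {B1,B3}: {B0,B1} ∩ {B0,B1,B3} = {B0,B1}; idom=B1
  B5: preds {B1,B3,B7}: {B0,B1} ∩ {B0,B1,B3} ∩ {B0,B1,B5,B7} = {B0,B1}; idom=B1
  B6: preds {B2,B4,B5}: {B0,B2} ∩ {B0,B1,B4} ∩ {B0,B1,B5} = {B0}; idom=B0

DF derivation:
  join B1 pred B0: · stop@B0
  join B1 pred B7: B7→B5→B1 stop@B0
  join B4 pred B1: · stop@B1
  join B4 pred B3: B3 stop@B1
  join B5 pred B1: · stop@B1
  join B5 pred B3: B3 stop@B1
  join B5 pred B7: B7→B5 stop@B1
  join B6 pred B2: B2 stop@B0
  join B6 pred B4: B4→B1 stop@B0
  join B6 pred B5: B5→B1 stop@B0
  B0 → ∅
  B1 → {B1,B6}
  B2 → {B6}
  B3 → {B4,B5}
  B4 → {B6}
  B5 → {B1,B5,B6}
  B6 → ∅
  B7 → {B1,B5}

φ for q: defs {B0,B1}
  DF⁺ = {B1,B6}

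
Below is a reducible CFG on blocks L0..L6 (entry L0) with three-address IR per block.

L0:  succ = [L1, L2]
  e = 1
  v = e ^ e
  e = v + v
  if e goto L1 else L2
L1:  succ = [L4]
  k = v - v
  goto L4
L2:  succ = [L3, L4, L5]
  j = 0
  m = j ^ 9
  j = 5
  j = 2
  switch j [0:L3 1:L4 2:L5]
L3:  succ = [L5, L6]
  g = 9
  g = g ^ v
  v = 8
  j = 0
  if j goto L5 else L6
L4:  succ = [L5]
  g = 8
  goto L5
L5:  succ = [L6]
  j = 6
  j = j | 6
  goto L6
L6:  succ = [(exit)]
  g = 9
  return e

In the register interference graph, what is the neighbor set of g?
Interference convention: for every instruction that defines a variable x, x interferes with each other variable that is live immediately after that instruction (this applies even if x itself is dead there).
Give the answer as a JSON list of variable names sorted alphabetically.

def/use:
  L0 def {e,v} use ∅
  L1 def {k} use {v}
  L2 def {j,m} use ∅
  L3 def {g,j,v} use {v}
  L4 def {g} use ∅
  L5 def {j} use ∅
  L6 def {g} use {e}

Backward fixpoint:
  live L0: ∅→{e,v}
  live L1: {e,v}→{e}
  live L2: {e,v}→{e,v}
  live L3: {e,v}→{e}
  live L4: {e}→{e}
  live L5: {e}→{e}
  live L6: {e}→∅

Interfere edges:
  e↔{g,j,k,m,v}
  g↔{e,v}
  j↔{e,v}
  k↔{e}
  m↔{e,v}
  v↔{e,g,j,m}

N(g) = ["e", "v"]

Answer: ["e", "v"]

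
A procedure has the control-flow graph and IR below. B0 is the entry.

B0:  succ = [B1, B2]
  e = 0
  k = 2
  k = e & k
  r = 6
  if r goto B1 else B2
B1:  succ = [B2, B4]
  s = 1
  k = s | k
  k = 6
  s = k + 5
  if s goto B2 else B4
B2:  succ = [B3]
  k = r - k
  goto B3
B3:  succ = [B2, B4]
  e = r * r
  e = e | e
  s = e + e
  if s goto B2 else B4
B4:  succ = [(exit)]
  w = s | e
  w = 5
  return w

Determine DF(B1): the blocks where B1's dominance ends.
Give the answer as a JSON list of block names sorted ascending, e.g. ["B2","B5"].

idom tree: B1←B0 B2←B0 B3←B2 B4←B0
Dom∩ at merges:
  B2: preds {B0,B1,B3}: {B0} ∩ {B0,B1} ∩ {B0,B2,B3} = {B0}; idom=B0
  B4: preds {B1,B3}: {B0,B1} ∩ {B0,B2,B3} = {B0}; idom=B0

Frontier:
  B2←B0: walk · to B0
  B2←B1: walk B1 to B0
  B2←B3: walk B3→B2 to B0
  B4←B1: walk B1 to B0
  B4←B3: walk B3→B2 to B0
  B0 → ∅
  B1 → {B2,B4}
  B2 → {B2,B4}
  B3 → {B2,B4}
  B4 → ∅

DF(B1) = ["B2", "B4"]

Answer: ["B2", "B4"]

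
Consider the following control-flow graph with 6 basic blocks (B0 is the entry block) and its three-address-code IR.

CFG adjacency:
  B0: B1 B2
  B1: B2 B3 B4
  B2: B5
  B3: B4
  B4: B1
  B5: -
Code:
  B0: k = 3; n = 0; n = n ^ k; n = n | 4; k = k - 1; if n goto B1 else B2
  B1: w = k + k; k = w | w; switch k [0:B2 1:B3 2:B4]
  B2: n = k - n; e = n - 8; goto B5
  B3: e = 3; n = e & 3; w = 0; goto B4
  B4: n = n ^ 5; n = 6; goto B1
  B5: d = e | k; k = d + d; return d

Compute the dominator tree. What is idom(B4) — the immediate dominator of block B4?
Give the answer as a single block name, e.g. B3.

Answer: B1

Analysis:
idom tree: B1←B0 B2←B0 B3←B1 B4←B1 B5←B2
Dom at joins:
  B1: preds {B0,B4}: {B0} ∩ {B0,B1,B4} = {B0}; idom=B0
  B2: preds {B0,B1}: {B0} ∩ {B0,B1} = {B0}; idom=B0
  B4: preds {B1,B3}: {B0,B1} ∩ {B0,B1,B3} = {B0,B1}; idom=B1

idom(B4) = B1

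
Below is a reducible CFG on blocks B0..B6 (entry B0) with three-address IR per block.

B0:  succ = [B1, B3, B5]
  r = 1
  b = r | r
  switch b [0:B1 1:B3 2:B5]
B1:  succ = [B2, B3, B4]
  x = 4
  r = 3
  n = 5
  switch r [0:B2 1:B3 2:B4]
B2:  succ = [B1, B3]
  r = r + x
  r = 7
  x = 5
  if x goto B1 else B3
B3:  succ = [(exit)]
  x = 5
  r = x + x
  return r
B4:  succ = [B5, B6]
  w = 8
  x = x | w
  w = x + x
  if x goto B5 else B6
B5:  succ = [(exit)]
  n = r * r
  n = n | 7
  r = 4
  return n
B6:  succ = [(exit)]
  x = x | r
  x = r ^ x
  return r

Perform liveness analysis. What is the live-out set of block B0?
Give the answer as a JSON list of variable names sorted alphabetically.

Answer: ["r"]

Derivation:
Per-block:
  B0: {b,r} / ∅
  B1: {n,r,x} / ∅
  B2: {r,x} / {r,x}
  B3: {r,x} / ∅
  B4: {w,x} / {x}
  B5: {n,r} / {r}
  B6: {x} / {r,x}

Liveness:
  B0: in=∅ out={r}
  B1: in=∅ out={r,x}
  B2: in={r,x} out=∅
  B3: in=∅ out=∅
  B4: in={r,x} out={r,x}
  B5: in={r} out=∅
  B6: in={r,x} out=∅

live-out(B0) = ["r"]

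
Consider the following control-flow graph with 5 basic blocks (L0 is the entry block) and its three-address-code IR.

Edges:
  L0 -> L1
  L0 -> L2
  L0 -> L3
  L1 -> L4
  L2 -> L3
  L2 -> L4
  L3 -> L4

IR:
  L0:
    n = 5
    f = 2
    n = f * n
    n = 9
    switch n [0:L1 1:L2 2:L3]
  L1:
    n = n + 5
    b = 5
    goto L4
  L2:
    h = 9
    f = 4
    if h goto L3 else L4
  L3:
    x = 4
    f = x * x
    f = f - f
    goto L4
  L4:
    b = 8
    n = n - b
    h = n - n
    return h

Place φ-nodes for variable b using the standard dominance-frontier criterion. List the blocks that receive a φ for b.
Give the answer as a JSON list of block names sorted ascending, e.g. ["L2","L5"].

Answer: ["L4"]

Working:
idom tree: L1←L0 L2←L0 L3←L0 L4←L0
Dom at joins:
  L3: preds {L0,L2}: {L0} ∩ {L0,L2} = {L0}; idom=L0
  L4: preds {L1,L2,L3}: {L0,L1} ∩ {L0,L2} ∩ {L0,L3} = {L0}; idom=L0

DF walk-up:
  L3←L0: walk · to L0
  L3←L2: walk L2 to L0
  L4←L1: walk L1 to L0
  L4←L2: walk L2 to L0
  L4←L3: walk L3 to L0
  L0: DF=∅
  L1: DF={L4}
  L2: DF={L3,L4}
  L3: DF={L4}
  L4: DF=∅

φ for b: defs {L1,L4}
  DF⁺ = {L4}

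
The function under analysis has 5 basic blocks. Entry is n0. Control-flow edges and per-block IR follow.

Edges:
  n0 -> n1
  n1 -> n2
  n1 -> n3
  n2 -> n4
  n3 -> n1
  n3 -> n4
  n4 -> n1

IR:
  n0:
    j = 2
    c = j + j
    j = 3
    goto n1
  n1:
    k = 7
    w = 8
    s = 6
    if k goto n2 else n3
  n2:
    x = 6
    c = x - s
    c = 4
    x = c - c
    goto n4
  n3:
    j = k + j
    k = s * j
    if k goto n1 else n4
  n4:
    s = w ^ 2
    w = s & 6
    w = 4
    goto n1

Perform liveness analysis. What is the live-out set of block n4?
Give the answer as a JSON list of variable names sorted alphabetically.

Answer: ["j"]

Derivation:
Block summaries:
  n0: {c,j} / ∅
  n1: {k,s,w} / ∅
  n2: {c,x} / {s}
  n3: {j,k} / {j,k,s}
  n4: {s,w} / {w}

Live sets:
  live n0: ∅→{j}
  live n1: {j}→{j,k,s,w}
  live n2: {j,s,w}→{j,w}
  live n3: {j,k,s,w}→{j,w}
  live n4: {j,w}→{j}

live-out(n4) = ["j"]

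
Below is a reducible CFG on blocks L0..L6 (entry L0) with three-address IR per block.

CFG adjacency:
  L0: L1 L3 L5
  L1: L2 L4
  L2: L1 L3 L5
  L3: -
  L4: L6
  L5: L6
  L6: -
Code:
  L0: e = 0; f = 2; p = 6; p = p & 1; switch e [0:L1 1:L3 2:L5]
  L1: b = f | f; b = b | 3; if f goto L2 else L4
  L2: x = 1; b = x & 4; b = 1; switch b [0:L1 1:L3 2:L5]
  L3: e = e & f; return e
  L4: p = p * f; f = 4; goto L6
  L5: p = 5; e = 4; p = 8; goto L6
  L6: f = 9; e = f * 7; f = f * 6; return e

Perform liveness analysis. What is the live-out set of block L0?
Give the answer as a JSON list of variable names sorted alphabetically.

Block summaries:
  L0: def={e,f,p} ue=∅
  L1: def={b} ue={f}
  L2: def={b,x} ue=∅
  L3: def={e} ue={e,f}
  L4: def={f,p} ue={f,p}
  L5: def={e,p} ue=∅
  L6: def={e,f} ue=∅

Live sets:
  L0: in=∅ out={e,f,p}
  L1: in={e,f,p} out={e,f,p}
  L2: in={e,f,p} out={e,f,p}
  L3: in={e,f} out=∅
  L4: in={f,p} out=∅
  L5: in=∅ out=∅
  L6: in=∅ out=∅

live-out(L0) = ["e", "f", "p"]

Answer: ["e", "f", "p"]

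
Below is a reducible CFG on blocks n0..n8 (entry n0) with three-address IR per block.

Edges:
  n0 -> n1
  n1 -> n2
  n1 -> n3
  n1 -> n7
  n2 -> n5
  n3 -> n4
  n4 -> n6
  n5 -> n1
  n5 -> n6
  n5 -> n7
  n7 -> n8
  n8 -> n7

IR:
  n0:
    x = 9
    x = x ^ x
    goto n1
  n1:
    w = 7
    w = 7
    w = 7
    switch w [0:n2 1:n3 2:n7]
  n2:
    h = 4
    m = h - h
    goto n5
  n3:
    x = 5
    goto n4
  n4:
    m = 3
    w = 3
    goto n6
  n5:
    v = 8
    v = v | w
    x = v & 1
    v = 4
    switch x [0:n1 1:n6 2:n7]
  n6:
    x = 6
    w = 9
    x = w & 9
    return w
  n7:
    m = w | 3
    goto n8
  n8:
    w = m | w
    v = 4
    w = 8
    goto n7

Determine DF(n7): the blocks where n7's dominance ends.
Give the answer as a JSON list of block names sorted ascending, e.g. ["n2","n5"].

idom tree: n1←n0 n2←n1 n3←n1 n4←n3 n5←n2 n6←n1 n7←n1 n8←n7
Dom∩ at merges:
  n1: preds {n0,n5}: {n0} ∩ {n0,n1,n2,n5} = {n0}; idom=n0
  n6: preds {n4,n5}: {n0,n1,n3,n4} ∩ {n0,n1,n2,n5} = {n0,n1}; idom=n1
  n7: preds {n1,n5,n8}: {n0,n1} ∩ {n0,n1,n2,n5} ∩ {n0,n1,n7,n8} = {n0,n1}; idom=n1

DF walk-up:
  n1←n0: walk · to n0
  n1←n5: walk n5→n2→n1 to n0
  n6←n4: walk n4→n3 to n1
  n6←n5: walk n5→n2 to n1
  n7←n1: walk · to n1
  n7←n5: walk n5→n2 to n1
  n7←n8: walk n8→n7 to n1
  n0: DF=∅
  n1: DF={n1}
  n2: DF={n1,n6,n7}
  n3: DF={n6}
  n4: DF={n6}
  n5: DF={n1,n6,n7}
  n6: DF=∅
  n7: DF={n7}
  n8: DF={n7}

DF(n7) = ["n7"]

Answer: ["n7"]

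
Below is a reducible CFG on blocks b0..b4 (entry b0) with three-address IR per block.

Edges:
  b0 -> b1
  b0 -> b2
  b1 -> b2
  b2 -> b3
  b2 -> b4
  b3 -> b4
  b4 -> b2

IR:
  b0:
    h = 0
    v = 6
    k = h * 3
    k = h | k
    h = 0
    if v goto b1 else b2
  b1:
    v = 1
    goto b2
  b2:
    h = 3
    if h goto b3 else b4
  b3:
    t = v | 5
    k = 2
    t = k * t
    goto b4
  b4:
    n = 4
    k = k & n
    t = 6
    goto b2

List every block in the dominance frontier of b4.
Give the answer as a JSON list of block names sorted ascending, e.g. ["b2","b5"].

Answer: ["b2"]

Working:
idom tree: b1←b0 b2←b0 b3←b2 b4←b2
Dom∩ at merges:
  b2: preds {b0,b1,b4}: {b0} ∩ {b0,b1} ∩ {b0,b2,b4} = {b0}; idom=b0
  b4: preds {b2,b3}: {b0,b2} ∩ {b0,b2,b3} = {b0,b2}; idom=b2

DF derivation:
  b2←b0: walk · to b0
  b2←b1: walk b1 to b0
  b2←b4: walk b4→b2 to b0
  b4←b2: walk · to b2
  b4←b3: walk b3 to b2
  b0: DF=∅
  b1: DF={b2}
  b2: DF={b2}
  b3: DF={b4}
  b4: DF={b2}

DF(b4) = ["b2"]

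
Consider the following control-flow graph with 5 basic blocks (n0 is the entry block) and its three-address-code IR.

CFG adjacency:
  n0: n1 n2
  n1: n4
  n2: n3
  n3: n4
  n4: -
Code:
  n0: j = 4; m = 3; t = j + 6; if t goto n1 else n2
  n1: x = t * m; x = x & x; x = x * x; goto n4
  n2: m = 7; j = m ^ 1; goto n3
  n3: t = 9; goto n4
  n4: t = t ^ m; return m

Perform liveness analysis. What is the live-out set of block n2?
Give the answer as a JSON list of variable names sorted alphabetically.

Answer: ["m"]

Derivation:
Per-block:
  n0: def={j,m,t} ue=∅
  n1: def={x} ue={m,t}
  n2: def={j,m} ue=∅
  n3: def={t} ue=∅
  n4: def={t} ue={m,t}

Backward fixpoint:
  n0: in=∅ out={m,t}
  n1: in={m,t} out={m,t}
  n2: in=∅ out={m}
  n3: in={m} out={m,t}
  n4: in={m,t} out=∅

live-out(n2) = ["m"]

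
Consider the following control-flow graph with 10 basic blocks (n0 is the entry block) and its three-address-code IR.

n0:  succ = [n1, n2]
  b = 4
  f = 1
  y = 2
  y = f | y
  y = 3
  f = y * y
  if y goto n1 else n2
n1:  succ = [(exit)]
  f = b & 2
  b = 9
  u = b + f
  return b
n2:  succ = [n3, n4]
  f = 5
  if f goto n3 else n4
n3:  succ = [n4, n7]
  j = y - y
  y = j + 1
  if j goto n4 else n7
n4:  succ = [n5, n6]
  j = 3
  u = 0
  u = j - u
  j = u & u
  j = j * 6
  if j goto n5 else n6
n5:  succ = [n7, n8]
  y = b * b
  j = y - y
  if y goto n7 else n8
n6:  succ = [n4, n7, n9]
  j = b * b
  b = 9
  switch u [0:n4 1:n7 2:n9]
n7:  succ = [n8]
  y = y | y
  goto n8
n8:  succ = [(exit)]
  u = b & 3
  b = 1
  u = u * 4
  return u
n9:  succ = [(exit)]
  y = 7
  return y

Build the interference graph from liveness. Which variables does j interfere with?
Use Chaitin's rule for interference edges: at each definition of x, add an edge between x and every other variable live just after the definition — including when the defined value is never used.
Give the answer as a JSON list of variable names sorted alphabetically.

Answer: ["b", "u", "y"]

Working:
Per-block:
  n0: {b,f,y} / ∅
  n1: {b,f,u} / {b}
  n2: {f} / ∅
  n3: {j,y} / {y}
  n4: {j,u} / ∅
  n5: {j,y} / {b}
  n6: {b,j} / {b,u}
  n7: {y} / {y}
  n8: {b,u} / {b}
  n9: {y} / ∅

Liveness:
  n0: in=∅ out={b,y}
  n1: in={b} out=∅
  n2: in={b,y} out={b,y}
  n3: in={b,y} out={b,y}
  n4: in={b,y} out={b,u,y}
  n5: in={b} out={b,y}
  n6: in={b,u,y} out={b,y}
  n7: in={b,y} out={b}
  n8: in={b} out=∅
  n9: in=∅ out=∅

Conflict graph:
  b↔{f,j,u,y}
  f↔{b,y}
  j↔{b,u,y}
  u↔{b,j,y}
  y↔{b,f,j,u}

N(j) = ["b", "u", "y"]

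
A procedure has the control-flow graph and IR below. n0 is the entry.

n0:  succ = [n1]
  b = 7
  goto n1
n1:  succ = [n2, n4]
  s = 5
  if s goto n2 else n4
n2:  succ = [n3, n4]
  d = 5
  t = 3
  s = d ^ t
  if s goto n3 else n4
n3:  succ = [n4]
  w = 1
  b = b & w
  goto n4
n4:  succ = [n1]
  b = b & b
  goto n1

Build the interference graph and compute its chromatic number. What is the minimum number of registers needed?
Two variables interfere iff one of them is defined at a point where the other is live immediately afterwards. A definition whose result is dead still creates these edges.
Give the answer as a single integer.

Answer: 3

Analysis:
def/use:
  n0: def={b} ue=∅
  n1: def={s} ue=∅
  n2: def={d,s,t} ue=∅
  n3: def={b,w} ue={b}
  n4: def={b} ue={b}

Live sets:
  n0 li=∅ lo={b}
  n1 li={b} lo={b}
  n2 li={b} lo={b}
  n3 li={b} lo={b}
  n4 li={b} lo={b}

Conflict graph:
  b — {d,s,t,w}
  d — {b,t}
  s — {b}
  t — {b,d}
  w — {b}

Registers:
  clique {b,d,t} ⇒ need ≥ 3
  3-colouring: r0={b}  r1={d,s,w}  r2={t}
  χ = 3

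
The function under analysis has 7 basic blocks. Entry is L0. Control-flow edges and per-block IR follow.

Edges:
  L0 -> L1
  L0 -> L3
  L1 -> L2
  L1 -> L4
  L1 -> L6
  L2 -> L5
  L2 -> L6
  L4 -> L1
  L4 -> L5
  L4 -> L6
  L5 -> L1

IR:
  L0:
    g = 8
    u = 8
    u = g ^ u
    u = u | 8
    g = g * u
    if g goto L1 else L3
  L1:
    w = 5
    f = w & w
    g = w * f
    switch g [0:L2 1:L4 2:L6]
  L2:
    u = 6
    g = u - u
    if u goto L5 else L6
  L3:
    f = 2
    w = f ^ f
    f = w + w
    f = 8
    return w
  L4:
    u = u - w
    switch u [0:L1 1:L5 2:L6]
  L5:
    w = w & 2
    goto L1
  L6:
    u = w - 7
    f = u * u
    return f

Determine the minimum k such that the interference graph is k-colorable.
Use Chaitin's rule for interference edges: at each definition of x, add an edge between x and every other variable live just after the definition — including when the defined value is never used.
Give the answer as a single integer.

Answer: 3

Analysis:
Block summaries:
  L0: {g,u} / ∅
  L1: {f,g,w} / ∅
  L2: {g,u} / ∅
  L3: {f,w} / ∅
  L4: {u} / {u,w}
  L5: {w} / {w}
  L6: {f,u} / {w}

Backward fixpoint:
  live L0: ∅→{u}
  live L1: {u}→{u,w}
  live L2: {w}→{u,w}
  live L3: ∅→∅
  live L4: {u,w}→{u,w}
  live L5: {u,w}→{u}
  live L6: {w}→∅

Conflict graph:
  f — {u,w}
  g — {u,w}
  u — {f,g,w}
  w — {f,g,u}

Chromatic number:
  clique {f,u,w} ⇒ need ≥ 3
  assign f→r2 g→r2 u→r0 w→r1 — no edge inside a register ⇒ χ ≤ 3
  χ = 3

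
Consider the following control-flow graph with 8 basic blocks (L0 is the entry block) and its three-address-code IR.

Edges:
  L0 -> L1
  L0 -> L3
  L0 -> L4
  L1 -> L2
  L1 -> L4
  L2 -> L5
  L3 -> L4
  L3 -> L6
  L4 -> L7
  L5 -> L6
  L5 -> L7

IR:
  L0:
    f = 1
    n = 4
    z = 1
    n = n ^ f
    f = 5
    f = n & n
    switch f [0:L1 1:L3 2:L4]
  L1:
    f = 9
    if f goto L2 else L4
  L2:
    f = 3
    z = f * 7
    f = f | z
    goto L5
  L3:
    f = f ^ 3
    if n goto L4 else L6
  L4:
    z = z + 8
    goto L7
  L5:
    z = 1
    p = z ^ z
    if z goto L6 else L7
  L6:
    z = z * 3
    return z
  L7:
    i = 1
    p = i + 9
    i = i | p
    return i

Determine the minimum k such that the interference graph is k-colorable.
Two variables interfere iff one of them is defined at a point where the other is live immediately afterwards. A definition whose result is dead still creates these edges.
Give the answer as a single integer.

Per-block:
  L0 def {f,n,z} use ∅
  L1 def {f} use ∅
  L2 def {f,z} use ∅
  L3 def {f} use {f,n}
  L4 def {z} use {z}
  L5 def {p,z} use ∅
  L6 def {z} use {z}
  L7 def {i,p} use ∅

Backward fixpoint:
  L0: in=∅ out={f,n,z}
  L1: in={z} out={z}
  L2: in=∅ out=∅
  L3: in={f,n,z} out={z}
  L4: in={z} out=∅
  L5: in=∅ out={z}
  L6: in={z} out=∅
  L7: in=∅ out=∅

Interference:
  f: {n,z}
  i: {p}
  n: {f,z}
  p: {i,z}
  z: {f,n,p}

Chromatic number:
  clique {f,n,z} ⇒ need ≥ 3
  assign f→c1 i→c0 n→c2 p→c1 z→c0 — no edge inside a register ⇒ χ ≤ 3
  χ = 3

Answer: 3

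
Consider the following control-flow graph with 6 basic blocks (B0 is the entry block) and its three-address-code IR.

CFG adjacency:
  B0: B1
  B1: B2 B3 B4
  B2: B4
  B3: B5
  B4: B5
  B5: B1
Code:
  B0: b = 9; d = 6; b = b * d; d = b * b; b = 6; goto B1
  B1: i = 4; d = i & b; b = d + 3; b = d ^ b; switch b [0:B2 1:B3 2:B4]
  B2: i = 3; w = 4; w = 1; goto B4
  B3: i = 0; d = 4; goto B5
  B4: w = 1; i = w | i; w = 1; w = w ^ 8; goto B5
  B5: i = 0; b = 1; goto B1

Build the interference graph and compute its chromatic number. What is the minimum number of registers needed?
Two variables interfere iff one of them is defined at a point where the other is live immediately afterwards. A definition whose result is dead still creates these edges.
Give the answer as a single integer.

Per-block:
  B0: def={b,d} ue=∅
  B1: def={b,d,i} ue={b}
  B2: def={i,w} ue=∅
  B3: def={d,i} ue=∅
  B4: def={i,w} ue={i}
  B5: def={b,i} ue=∅

Liveness:
  B0: in=∅ out={b}
  B1: in={b} out={i}
  B2: in=∅ out={i}
  B3: in=∅ out=∅
  B4: in={i} out=∅
  B5: in=∅ out={b}

Interfere edges:
  b↔{d,i}
  d↔{b,i}
  i↔{b,d,w}
  w↔{i}

Colouring:
  clique {b,d,i} ⇒ need ≥ 3
  assign b→R1 d→R2 i→R0 w→R1 — no edge inside a register ⇒ χ ≤ 3
  χ = 3

Answer: 3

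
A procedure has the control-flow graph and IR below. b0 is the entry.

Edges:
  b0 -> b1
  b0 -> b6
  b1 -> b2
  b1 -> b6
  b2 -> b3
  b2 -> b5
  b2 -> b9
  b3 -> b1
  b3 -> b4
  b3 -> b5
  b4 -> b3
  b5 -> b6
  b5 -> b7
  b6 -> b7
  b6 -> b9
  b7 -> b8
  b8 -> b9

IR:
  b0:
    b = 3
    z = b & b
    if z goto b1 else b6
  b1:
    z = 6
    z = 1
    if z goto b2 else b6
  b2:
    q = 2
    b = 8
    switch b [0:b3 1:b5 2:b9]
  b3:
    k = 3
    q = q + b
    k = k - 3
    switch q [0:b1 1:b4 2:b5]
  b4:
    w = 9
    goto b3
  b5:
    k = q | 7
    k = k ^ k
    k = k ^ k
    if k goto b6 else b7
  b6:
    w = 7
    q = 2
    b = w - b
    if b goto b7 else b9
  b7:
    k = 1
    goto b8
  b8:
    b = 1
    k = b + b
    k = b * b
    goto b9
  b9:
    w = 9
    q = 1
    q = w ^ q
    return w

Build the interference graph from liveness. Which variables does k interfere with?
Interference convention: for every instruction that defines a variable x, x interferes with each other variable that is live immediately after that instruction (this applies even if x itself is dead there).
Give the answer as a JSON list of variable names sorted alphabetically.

Answer: ["b", "q"]

Working:
def/use:
  b0 def {b,z} use ∅
  b1 def {z} use ∅
  b2 def {b,q} use ∅
  b3 def {k,q} use {b,q}
  b4 def {w} use ∅
  b5 def {k} use {q}
  b6 def {b,q,w} use {b}
  b7 def {k} use ∅
  b8 def {b,k} use ∅
  b9 def {q,w} use ∅

Liveness:
  b0: in=∅ out={b}
  b1: in={b} out={b}
  b2: in=∅ out={b,q}
  b3: in={b,q} out={b,q}
  b4: in={b,q} out={b,q}
  b5: in={b,q} out={b}
  b6: in={b} out=∅
  b7: in=∅ out=∅
  b8: in=∅ out=∅
  b9: in=∅ out=∅

Interference:
  b — {k,q,w,z}
  k — {b,q}
  q — {b,k,w}
  w — {b,q}
  z — {b}

N(k) = ["b", "q"]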